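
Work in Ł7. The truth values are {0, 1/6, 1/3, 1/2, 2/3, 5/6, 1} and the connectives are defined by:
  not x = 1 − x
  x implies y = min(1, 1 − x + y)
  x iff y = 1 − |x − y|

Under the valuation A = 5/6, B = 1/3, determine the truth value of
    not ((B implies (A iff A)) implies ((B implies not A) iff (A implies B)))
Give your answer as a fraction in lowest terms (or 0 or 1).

1/3

A iff A = 5/6 iff 5/6 = 1
B implies (A iff A) = 1/3 implies 1 = 1
not A = not 5/6 = 1/6
B implies not A = 1/3 implies 1/6 = 5/6
A implies B = 5/6 implies 1/3 = 1/2
(B implies not A) iff (A implies B) = 5/6 iff 1/2 = 2/3
(B implies (A iff A)) implies ((B implies not A) iff (A implies B)) = 1 implies 2/3 = 2/3
not ((B implies (A iff A)) implies ((B implies not A) iff (A implies B))) = not 2/3 = 1/3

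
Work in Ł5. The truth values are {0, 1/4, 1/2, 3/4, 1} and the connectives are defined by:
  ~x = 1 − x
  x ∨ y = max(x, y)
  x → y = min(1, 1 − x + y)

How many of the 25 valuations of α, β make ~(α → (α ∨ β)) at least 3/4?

0

value 0: 25 assignments
So 0 of the 25 assignments meet the threshold.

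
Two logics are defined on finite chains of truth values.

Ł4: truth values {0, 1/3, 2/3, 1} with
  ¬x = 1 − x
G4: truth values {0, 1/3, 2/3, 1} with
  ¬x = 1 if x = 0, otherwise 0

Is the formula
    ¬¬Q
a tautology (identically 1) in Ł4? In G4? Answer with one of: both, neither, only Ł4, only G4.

In Ł4: at Q = 0 the value is 0 — not a tautology.
In G4: at Q = 0 the value is 0 — not a tautology.

neither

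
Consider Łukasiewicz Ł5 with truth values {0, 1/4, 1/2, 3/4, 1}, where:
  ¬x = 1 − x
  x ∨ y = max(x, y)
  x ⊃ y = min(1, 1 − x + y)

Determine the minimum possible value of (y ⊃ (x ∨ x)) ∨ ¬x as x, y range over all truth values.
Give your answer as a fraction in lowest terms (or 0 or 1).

Take x = 1/2, y = 1:
x ∨ x = 1/2 ∨ 1/2 = 1/2
y ⊃ (x ∨ x) = 1 ⊃ 1/2 = 1/2
¬x = ¬1/2 = 1/2
(y ⊃ (x ∨ x)) ∨ ¬x = 1/2 ∨ 1/2 = 1/2
No assignment yields a value below 1/2, so this is the minimum.

1/2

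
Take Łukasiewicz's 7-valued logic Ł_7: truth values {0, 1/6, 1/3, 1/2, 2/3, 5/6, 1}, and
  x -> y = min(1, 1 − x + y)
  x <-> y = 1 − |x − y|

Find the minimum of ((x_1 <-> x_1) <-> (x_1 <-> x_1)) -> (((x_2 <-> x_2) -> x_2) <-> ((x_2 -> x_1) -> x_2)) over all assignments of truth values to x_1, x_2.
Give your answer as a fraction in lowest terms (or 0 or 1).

Take x_1 = 0, x_2 = 1/2:
x_1 <-> x_1 = 0 <-> 0 = 1
x_1 <-> x_1 = 0 <-> 0 = 1
(x_1 <-> x_1) <-> (x_1 <-> x_1) = 1 <-> 1 = 1
x_2 <-> x_2 = 1/2 <-> 1/2 = 1
(x_2 <-> x_2) -> x_2 = 1 -> 1/2 = 1/2
x_2 -> x_1 = 1/2 -> 0 = 1/2
(x_2 -> x_1) -> x_2 = 1/2 -> 1/2 = 1
((x_2 <-> x_2) -> x_2) <-> ((x_2 -> x_1) -> x_2) = 1/2 <-> 1 = 1/2
((x_1 <-> x_1) <-> (x_1 <-> x_1)) -> (((x_2 <-> x_2) -> x_2) <-> ((x_2 -> x_1) -> x_2)) = 1 -> 1/2 = 1/2
No assignment yields a value below 1/2, so this is the minimum.

1/2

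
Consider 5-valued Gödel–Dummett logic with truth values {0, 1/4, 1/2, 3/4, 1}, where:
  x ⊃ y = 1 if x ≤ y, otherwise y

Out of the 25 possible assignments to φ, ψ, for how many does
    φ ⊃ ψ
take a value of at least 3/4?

value 1: 15 assignments (counts)
value 3/4: 1 assignment (counts)
value 1/2: 2 assignments
value 1/4: 3 assignments
value 0: 4 assignments
So 16 of the 25 assignments meet the threshold.

16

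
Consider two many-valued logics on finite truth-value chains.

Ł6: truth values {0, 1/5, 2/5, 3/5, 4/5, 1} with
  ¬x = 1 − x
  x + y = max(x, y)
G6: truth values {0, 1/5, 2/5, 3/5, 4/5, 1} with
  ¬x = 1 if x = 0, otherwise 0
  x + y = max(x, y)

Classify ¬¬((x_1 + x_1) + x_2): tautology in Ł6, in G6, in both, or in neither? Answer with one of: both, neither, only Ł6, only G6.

In Ł6: at x_1 = 0, x_2 = 0 the value is 0 — not a tautology.
In G6: at x_1 = 0, x_2 = 0 the value is 0 — not a tautology.

neither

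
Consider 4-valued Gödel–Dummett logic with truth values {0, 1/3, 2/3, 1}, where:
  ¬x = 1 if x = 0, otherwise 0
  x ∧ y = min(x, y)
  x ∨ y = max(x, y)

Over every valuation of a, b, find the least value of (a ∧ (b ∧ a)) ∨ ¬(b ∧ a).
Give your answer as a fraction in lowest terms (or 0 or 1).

1/3

Take a = 1/3, b = 1/3:
b ∧ a = 1/3 ∧ 1/3 = 1/3
a ∧ (b ∧ a) = 1/3 ∧ 1/3 = 1/3
b ∧ a = 1/3 ∧ 1/3 = 1/3
¬(b ∧ a) = ¬1/3 = 0
(a ∧ (b ∧ a)) ∨ ¬(b ∧ a) = 1/3 ∨ 0 = 1/3
No assignment yields a value below 1/3, so this is the minimum.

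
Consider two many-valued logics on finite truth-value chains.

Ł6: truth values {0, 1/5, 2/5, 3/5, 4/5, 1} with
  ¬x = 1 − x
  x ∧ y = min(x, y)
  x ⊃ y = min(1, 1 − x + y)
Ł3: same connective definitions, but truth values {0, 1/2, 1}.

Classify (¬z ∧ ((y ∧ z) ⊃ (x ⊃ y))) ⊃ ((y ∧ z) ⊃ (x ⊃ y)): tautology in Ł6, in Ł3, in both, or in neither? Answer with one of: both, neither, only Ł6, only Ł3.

In Ł6: every assignment gives 1 — tautology.
In Ł3: every assignment gives 1 — tautology.

both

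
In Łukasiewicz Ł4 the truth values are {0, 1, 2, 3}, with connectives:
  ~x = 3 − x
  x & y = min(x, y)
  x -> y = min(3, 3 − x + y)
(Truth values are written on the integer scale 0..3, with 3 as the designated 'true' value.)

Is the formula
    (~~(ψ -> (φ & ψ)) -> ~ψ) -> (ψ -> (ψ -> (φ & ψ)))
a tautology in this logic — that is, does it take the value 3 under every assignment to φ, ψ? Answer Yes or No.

Counterexample: take φ = 0, ψ = 2.
φ & ψ = 0 & 2 = 0
ψ -> (φ & ψ) = 2 -> 0 = 1
~(ψ -> (φ & ψ)) = ~1 = 2
~~(ψ -> (φ & ψ)) = ~2 = 1
~ψ = ~2 = 1
~~(ψ -> (φ & ψ)) -> ~ψ = 1 -> 1 = 3
φ & ψ = 0 & 2 = 0
ψ -> (φ & ψ) = 2 -> 0 = 1
ψ -> (ψ -> (φ & ψ)) = 2 -> 1 = 2
(~~(ψ -> (φ & ψ)) -> ~ψ) -> (ψ -> (ψ -> (φ & ψ))) = 3 -> 2 = 2
This gives 2 ≠ 3.

No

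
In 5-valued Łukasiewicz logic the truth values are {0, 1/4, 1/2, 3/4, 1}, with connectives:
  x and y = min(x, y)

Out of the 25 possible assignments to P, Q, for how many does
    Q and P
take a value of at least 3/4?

4

value 1: 1 assignment (counts)
value 3/4: 3 assignments (counts)
value 1/2: 5 assignments
value 1/4: 7 assignments
value 0: 9 assignments
So 4 of the 25 assignments meet the threshold.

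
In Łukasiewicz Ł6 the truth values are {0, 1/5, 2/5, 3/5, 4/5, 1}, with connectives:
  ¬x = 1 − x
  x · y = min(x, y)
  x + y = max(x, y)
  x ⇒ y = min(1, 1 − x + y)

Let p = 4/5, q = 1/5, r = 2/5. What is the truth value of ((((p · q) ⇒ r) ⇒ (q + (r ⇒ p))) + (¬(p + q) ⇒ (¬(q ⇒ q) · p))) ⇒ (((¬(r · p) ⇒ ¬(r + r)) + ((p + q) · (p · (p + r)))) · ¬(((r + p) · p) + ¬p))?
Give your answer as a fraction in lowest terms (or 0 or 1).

1/5

p · q = 4/5 · 1/5 = 1/5
(p · q) ⇒ r = 1/5 ⇒ 2/5 = 1
r ⇒ p = 2/5 ⇒ 4/5 = 1
q + (r ⇒ p) = 1/5 + 1 = 1
((p · q) ⇒ r) ⇒ (q + (r ⇒ p)) = 1 ⇒ 1 = 1
p + q = 4/5 + 1/5 = 4/5
¬(p + q) = ¬4/5 = 1/5
q ⇒ q = 1/5 ⇒ 1/5 = 1
¬(q ⇒ q) = ¬1 = 0
¬(q ⇒ q) · p = 0 · 4/5 = 0
¬(p + q) ⇒ (¬(q ⇒ q) · p) = 1/5 ⇒ 0 = 4/5
(((p · q) ⇒ r) ⇒ (q + (r ⇒ p))) + (¬(p + q) ⇒ (¬(q ⇒ q) · p)) = 1 + 4/5 = 1
r · p = 2/5 · 4/5 = 2/5
¬(r · p) = ¬2/5 = 3/5
r + r = 2/5 + 2/5 = 2/5
¬(r + r) = ¬2/5 = 3/5
¬(r · p) ⇒ ¬(r + r) = 3/5 ⇒ 3/5 = 1
p + q = 4/5 + 1/5 = 4/5
p + r = 4/5 + 2/5 = 4/5
p · (p + r) = 4/5 · 4/5 = 4/5
(p + q) · (p · (p + r)) = 4/5 · 4/5 = 4/5
(¬(r · p) ⇒ ¬(r + r)) + ((p + q) · (p · (p + r))) = 1 + 4/5 = 1
r + p = 2/5 + 4/5 = 4/5
(r + p) · p = 4/5 · 4/5 = 4/5
¬p = ¬4/5 = 1/5
((r + p) · p) + ¬p = 4/5 + 1/5 = 4/5
¬(((r + p) · p) + ¬p) = ¬4/5 = 1/5
((¬(r · p) ⇒ ¬(r + r)) + ((p + q) · (p · (p + r)))) · ¬(((r + p) · p) + ¬p) = 1 · 1/5 = 1/5
((((p · q) ⇒ r) ⇒ (q + (r ⇒ p))) + (¬(p + q) ⇒ (¬(q ⇒ q) · p))) ⇒ (((¬(r · p) ⇒ ¬(r + r)) + ((p + q) · (p · (p + r)))) · ¬(((r + p) · p) + ¬p)) = 1 ⇒ 1/5 = 1/5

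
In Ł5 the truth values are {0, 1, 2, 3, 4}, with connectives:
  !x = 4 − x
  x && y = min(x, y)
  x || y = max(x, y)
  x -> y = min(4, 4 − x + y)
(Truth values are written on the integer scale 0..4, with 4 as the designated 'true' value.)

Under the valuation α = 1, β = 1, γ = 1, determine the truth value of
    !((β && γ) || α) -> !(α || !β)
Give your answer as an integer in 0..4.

2

β && γ = 1 && 1 = 1
(β && γ) || α = 1 || 1 = 1
!((β && γ) || α) = !1 = 3
!β = !1 = 3
α || !β = 1 || 3 = 3
!(α || !β) = !3 = 1
!((β && γ) || α) -> !(α || !β) = 3 -> 1 = 2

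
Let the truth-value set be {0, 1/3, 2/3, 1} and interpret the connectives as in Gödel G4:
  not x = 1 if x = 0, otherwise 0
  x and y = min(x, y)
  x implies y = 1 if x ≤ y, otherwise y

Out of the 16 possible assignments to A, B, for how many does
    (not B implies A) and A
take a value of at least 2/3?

A = 0, B = 0 ↦ 0  <
A = 0, B = 1/3 ↦ 0  <
A = 0, B = 2/3 ↦ 0  <
A = 0, B = 1 ↦ 0  <
A = 1/3, B = 0 ↦ 1/3  <
A = 1/3, B = 1/3 ↦ 1/3  <
A = 1/3, B = 2/3 ↦ 1/3  <
A = 1/3, B = 1 ↦ 1/3  <
A = 2/3, B = 0 ↦ 2/3  ≥
A = 2/3, B = 1/3 ↦ 2/3  ≥
A = 2/3, B = 2/3 ↦ 2/3  ≥
A = 2/3, B = 1 ↦ 2/3  ≥
A = 1, B = 0 ↦ 1  ≥
A = 1, B = 1/3 ↦ 1  ≥
A = 1, B = 2/3 ↦ 1  ≥
A = 1, B = 1 ↦ 1  ≥
So 8 of the 16 assignments meet the threshold.

8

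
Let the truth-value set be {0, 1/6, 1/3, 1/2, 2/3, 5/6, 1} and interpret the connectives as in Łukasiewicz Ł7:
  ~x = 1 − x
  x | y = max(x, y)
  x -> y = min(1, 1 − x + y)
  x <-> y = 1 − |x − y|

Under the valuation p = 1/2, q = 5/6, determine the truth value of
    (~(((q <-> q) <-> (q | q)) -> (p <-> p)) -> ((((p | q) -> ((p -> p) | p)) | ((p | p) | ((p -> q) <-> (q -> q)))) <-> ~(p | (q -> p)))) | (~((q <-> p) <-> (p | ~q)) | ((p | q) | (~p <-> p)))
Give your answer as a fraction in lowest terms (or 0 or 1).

1

q <-> q = 5/6 <-> 5/6 = 1
q | q = 5/6 | 5/6 = 5/6
(q <-> q) <-> (q | q) = 1 <-> 5/6 = 5/6
p <-> p = 1/2 <-> 1/2 = 1
((q <-> q) <-> (q | q)) -> (p <-> p) = 5/6 -> 1 = 1
~(((q <-> q) <-> (q | q)) -> (p <-> p)) = ~1 = 0
p | q = 1/2 | 5/6 = 5/6
p -> p = 1/2 -> 1/2 = 1
(p -> p) | p = 1 | 1/2 = 1
(p | q) -> ((p -> p) | p) = 5/6 -> 1 = 1
p | p = 1/2 | 1/2 = 1/2
p -> q = 1/2 -> 5/6 = 1
q -> q = 5/6 -> 5/6 = 1
(p -> q) <-> (q -> q) = 1 <-> 1 = 1
(p | p) | ((p -> q) <-> (q -> q)) = 1/2 | 1 = 1
((p | q) -> ((p -> p) | p)) | ((p | p) | ((p -> q) <-> (q -> q))) = 1 | 1 = 1
q -> p = 5/6 -> 1/2 = 2/3
p | (q -> p) = 1/2 | 2/3 = 2/3
~(p | (q -> p)) = ~2/3 = 1/3
(((p | q) -> ((p -> p) | p)) | ((p | p) | ((p -> q) <-> (q -> q)))) <-> ~(p | (q -> p)) = 1 <-> 1/3 = 1/3
~(((q <-> q) <-> (q | q)) -> (p <-> p)) -> ((((p | q) -> ((p -> p) | p)) | ((p | p) | ((p -> q) <-> (q -> q)))) <-> ~(p | (q -> p))) = 0 -> 1/3 = 1
q <-> p = 5/6 <-> 1/2 = 2/3
~q = ~5/6 = 1/6
p | ~q = 1/2 | 1/6 = 1/2
(q <-> p) <-> (p | ~q) = 2/3 <-> 1/2 = 5/6
~((q <-> p) <-> (p | ~q)) = ~5/6 = 1/6
p | q = 1/2 | 5/6 = 5/6
~p = ~1/2 = 1/2
~p <-> p = 1/2 <-> 1/2 = 1
(p | q) | (~p <-> p) = 5/6 | 1 = 1
~((q <-> p) <-> (p | ~q)) | ((p | q) | (~p <-> p)) = 1/6 | 1 = 1
(~(((q <-> q) <-> (q | q)) -> (p <-> p)) -> ((((p | q) -> ((p -> p) | p)) | ((p | p) | ((p -> q) <-> (q -> q)))) <-> ~(p | (q -> p)))) | (~((q <-> p) <-> (p | ~q)) | ((p | q) | (~p <-> p))) = 1 | 1 = 1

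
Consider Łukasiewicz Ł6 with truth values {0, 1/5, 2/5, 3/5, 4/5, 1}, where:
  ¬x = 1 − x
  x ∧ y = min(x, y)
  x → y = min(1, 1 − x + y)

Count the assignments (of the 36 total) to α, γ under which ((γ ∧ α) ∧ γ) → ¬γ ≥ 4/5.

value 1: 24 assignments (counts)
value 4/5: 5 assignments (counts)
value 3/5: 2 assignments
value 2/5: 3 assignments
value 1/5: 1 assignment
value 0: 1 assignment
So 29 of the 36 assignments meet the threshold.

29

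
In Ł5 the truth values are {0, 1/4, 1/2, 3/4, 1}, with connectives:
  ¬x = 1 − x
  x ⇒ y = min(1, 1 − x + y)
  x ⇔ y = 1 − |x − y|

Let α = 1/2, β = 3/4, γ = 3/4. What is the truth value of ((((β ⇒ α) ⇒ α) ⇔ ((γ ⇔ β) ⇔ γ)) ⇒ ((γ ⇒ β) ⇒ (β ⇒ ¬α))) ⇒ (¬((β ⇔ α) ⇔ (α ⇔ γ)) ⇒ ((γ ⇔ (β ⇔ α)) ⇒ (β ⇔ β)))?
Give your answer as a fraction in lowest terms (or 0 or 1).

β ⇒ α = 3/4 ⇒ 1/2 = 3/4
(β ⇒ α) ⇒ α = 3/4 ⇒ 1/2 = 3/4
γ ⇔ β = 3/4 ⇔ 3/4 = 1
(γ ⇔ β) ⇔ γ = 1 ⇔ 3/4 = 3/4
((β ⇒ α) ⇒ α) ⇔ ((γ ⇔ β) ⇔ γ) = 3/4 ⇔ 3/4 = 1
γ ⇒ β = 3/4 ⇒ 3/4 = 1
¬α = ¬1/2 = 1/2
β ⇒ ¬α = 3/4 ⇒ 1/2 = 3/4
(γ ⇒ β) ⇒ (β ⇒ ¬α) = 1 ⇒ 3/4 = 3/4
(((β ⇒ α) ⇒ α) ⇔ ((γ ⇔ β) ⇔ γ)) ⇒ ((γ ⇒ β) ⇒ (β ⇒ ¬α)) = 1 ⇒ 3/4 = 3/4
β ⇔ α = 3/4 ⇔ 1/2 = 3/4
α ⇔ γ = 1/2 ⇔ 3/4 = 3/4
(β ⇔ α) ⇔ (α ⇔ γ) = 3/4 ⇔ 3/4 = 1
¬((β ⇔ α) ⇔ (α ⇔ γ)) = ¬1 = 0
β ⇔ α = 3/4 ⇔ 1/2 = 3/4
γ ⇔ (β ⇔ α) = 3/4 ⇔ 3/4 = 1
β ⇔ β = 3/4 ⇔ 3/4 = 1
(γ ⇔ (β ⇔ α)) ⇒ (β ⇔ β) = 1 ⇒ 1 = 1
¬((β ⇔ α) ⇔ (α ⇔ γ)) ⇒ ((γ ⇔ (β ⇔ α)) ⇒ (β ⇔ β)) = 0 ⇒ 1 = 1
((((β ⇒ α) ⇒ α) ⇔ ((γ ⇔ β) ⇔ γ)) ⇒ ((γ ⇒ β) ⇒ (β ⇒ ¬α))) ⇒ (¬((β ⇔ α) ⇔ (α ⇔ γ)) ⇒ ((γ ⇔ (β ⇔ α)) ⇒ (β ⇔ β))) = 3/4 ⇒ 1 = 1

1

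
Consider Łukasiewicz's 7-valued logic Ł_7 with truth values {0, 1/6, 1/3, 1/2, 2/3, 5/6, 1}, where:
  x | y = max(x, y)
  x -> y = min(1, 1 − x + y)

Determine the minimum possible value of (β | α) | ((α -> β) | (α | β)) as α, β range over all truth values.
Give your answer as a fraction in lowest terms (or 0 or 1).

Take α = 1/2, β = 0:
β | α = 0 | 1/2 = 1/2
α -> β = 1/2 -> 0 = 1/2
α | β = 1/2 | 0 = 1/2
(α -> β) | (α | β) = 1/2 | 1/2 = 1/2
(β | α) | ((α -> β) | (α | β)) = 1/2 | 1/2 = 1/2
No assignment yields a value below 1/2, so this is the minimum.

1/2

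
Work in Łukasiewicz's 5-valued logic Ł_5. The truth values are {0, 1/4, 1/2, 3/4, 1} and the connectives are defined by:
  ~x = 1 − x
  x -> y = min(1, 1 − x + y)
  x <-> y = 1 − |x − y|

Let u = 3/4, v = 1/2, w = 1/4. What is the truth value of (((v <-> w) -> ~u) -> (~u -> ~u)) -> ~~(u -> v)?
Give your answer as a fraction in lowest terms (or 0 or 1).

v <-> w = 1/2 <-> 1/4 = 3/4
~u = ~3/4 = 1/4
(v <-> w) -> ~u = 3/4 -> 1/4 = 1/2
~u = ~3/4 = 1/4
~u = ~3/4 = 1/4
~u -> ~u = 1/4 -> 1/4 = 1
((v <-> w) -> ~u) -> (~u -> ~u) = 1/2 -> 1 = 1
u -> v = 3/4 -> 1/2 = 3/4
~(u -> v) = ~3/4 = 1/4
~~(u -> v) = ~1/4 = 3/4
(((v <-> w) -> ~u) -> (~u -> ~u)) -> ~~(u -> v) = 1 -> 3/4 = 3/4

3/4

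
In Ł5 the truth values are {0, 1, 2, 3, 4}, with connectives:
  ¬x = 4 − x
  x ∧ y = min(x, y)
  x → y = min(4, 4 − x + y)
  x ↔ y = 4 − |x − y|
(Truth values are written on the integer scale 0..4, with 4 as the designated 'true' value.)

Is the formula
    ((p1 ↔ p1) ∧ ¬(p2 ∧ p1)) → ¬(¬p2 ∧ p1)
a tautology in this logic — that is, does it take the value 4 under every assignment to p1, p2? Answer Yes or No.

No

Counterexample: take p1 = 1, p2 = 0.
p1 ↔ p1 = 1 ↔ 1 = 4
p2 ∧ p1 = 0 ∧ 1 = 0
¬(p2 ∧ p1) = ¬0 = 4
(p1 ↔ p1) ∧ ¬(p2 ∧ p1) = 4 ∧ 4 = 4
¬p2 = ¬0 = 4
¬p2 ∧ p1 = 4 ∧ 1 = 1
¬(¬p2 ∧ p1) = ¬1 = 3
((p1 ↔ p1) ∧ ¬(p2 ∧ p1)) → ¬(¬p2 ∧ p1) = 4 → 3 = 3
This gives 3 ≠ 4.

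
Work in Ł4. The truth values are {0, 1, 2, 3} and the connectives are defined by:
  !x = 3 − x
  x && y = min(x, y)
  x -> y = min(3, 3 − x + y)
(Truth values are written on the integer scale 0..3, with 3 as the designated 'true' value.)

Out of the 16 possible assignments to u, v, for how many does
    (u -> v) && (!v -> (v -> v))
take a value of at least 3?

u = 0, v = 0 ↦ 3  ≥
u = 0, v = 1 ↦ 3  ≥
u = 0, v = 2 ↦ 3  ≥
u = 0, v = 3 ↦ 3  ≥
u = 1, v = 0 ↦ 2  <
u = 1, v = 1 ↦ 3  ≥
u = 1, v = 2 ↦ 3  ≥
u = 1, v = 3 ↦ 3  ≥
u = 2, v = 0 ↦ 1  <
u = 2, v = 1 ↦ 2  <
u = 2, v = 2 ↦ 3  ≥
u = 2, v = 3 ↦ 3  ≥
u = 3, v = 0 ↦ 0  <
u = 3, v = 1 ↦ 1  <
u = 3, v = 2 ↦ 2  <
u = 3, v = 3 ↦ 3  ≥
So 10 of the 16 assignments meet the threshold.

10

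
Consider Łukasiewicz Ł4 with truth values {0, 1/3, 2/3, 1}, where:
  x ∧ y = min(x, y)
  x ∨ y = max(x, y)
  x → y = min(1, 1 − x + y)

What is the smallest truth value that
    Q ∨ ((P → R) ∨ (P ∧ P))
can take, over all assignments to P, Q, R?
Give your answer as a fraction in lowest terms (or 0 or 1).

2/3

Take P = 1/3, Q = 0, R = 0:
P → R = 1/3 → 0 = 2/3
P ∧ P = 1/3 ∧ 1/3 = 1/3
(P → R) ∨ (P ∧ P) = 2/3 ∨ 1/3 = 2/3
Q ∨ ((P → R) ∨ (P ∧ P)) = 0 ∨ 2/3 = 2/3
No assignment yields a value below 2/3, so this is the minimum.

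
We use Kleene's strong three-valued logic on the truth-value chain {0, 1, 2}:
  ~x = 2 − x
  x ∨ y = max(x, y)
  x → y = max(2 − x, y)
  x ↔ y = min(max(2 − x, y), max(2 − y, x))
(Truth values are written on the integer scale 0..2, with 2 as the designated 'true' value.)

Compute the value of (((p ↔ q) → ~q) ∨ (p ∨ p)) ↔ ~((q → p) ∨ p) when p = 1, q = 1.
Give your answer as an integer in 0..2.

1

p ↔ q = 1 ↔ 1 = 1
~q = ~1 = 1
(p ↔ q) → ~q = 1 → 1 = 1
p ∨ p = 1 ∨ 1 = 1
((p ↔ q) → ~q) ∨ (p ∨ p) = 1 ∨ 1 = 1
q → p = 1 → 1 = 1
(q → p) ∨ p = 1 ∨ 1 = 1
~((q → p) ∨ p) = ~1 = 1
(((p ↔ q) → ~q) ∨ (p ∨ p)) ↔ ~((q → p) ∨ p) = 1 ↔ 1 = 1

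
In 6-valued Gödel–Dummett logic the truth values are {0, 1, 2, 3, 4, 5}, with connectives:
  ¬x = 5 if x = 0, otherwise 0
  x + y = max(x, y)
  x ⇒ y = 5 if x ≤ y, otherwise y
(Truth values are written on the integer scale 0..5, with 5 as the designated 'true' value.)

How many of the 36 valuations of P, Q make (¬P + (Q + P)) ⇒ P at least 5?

20

value 5: 20 assignments (counts)
value 4: 1 assignment
value 3: 2 assignments
value 2: 3 assignments
value 1: 4 assignments
value 0: 6 assignments
So 20 of the 36 assignments meet the threshold.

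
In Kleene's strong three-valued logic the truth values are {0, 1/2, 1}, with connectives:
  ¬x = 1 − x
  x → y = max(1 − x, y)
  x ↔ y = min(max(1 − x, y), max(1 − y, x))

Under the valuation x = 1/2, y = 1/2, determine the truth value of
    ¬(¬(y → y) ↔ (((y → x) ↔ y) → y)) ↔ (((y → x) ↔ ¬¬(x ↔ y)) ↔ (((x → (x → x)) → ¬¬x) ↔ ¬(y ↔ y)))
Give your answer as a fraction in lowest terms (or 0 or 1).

y → y = 1/2 → 1/2 = 1/2
¬(y → y) = ¬1/2 = 1/2
y → x = 1/2 → 1/2 = 1/2
(y → x) ↔ y = 1/2 ↔ 1/2 = 1/2
((y → x) ↔ y) → y = 1/2 → 1/2 = 1/2
¬(y → y) ↔ (((y → x) ↔ y) → y) = 1/2 ↔ 1/2 = 1/2
¬(¬(y → y) ↔ (((y → x) ↔ y) → y)) = ¬1/2 = 1/2
y → x = 1/2 → 1/2 = 1/2
x ↔ y = 1/2 ↔ 1/2 = 1/2
¬(x ↔ y) = ¬1/2 = 1/2
¬¬(x ↔ y) = ¬1/2 = 1/2
(y → x) ↔ ¬¬(x ↔ y) = 1/2 ↔ 1/2 = 1/2
x → x = 1/2 → 1/2 = 1/2
x → (x → x) = 1/2 → 1/2 = 1/2
¬x = ¬1/2 = 1/2
¬¬x = ¬1/2 = 1/2
(x → (x → x)) → ¬¬x = 1/2 → 1/2 = 1/2
y ↔ y = 1/2 ↔ 1/2 = 1/2
¬(y ↔ y) = ¬1/2 = 1/2
((x → (x → x)) → ¬¬x) ↔ ¬(y ↔ y) = 1/2 ↔ 1/2 = 1/2
((y → x) ↔ ¬¬(x ↔ y)) ↔ (((x → (x → x)) → ¬¬x) ↔ ¬(y ↔ y)) = 1/2 ↔ 1/2 = 1/2
¬(¬(y → y) ↔ (((y → x) ↔ y) → y)) ↔ (((y → x) ↔ ¬¬(x ↔ y)) ↔ (((x → (x → x)) → ¬¬x) ↔ ¬(y ↔ y))) = 1/2 ↔ 1/2 = 1/2

1/2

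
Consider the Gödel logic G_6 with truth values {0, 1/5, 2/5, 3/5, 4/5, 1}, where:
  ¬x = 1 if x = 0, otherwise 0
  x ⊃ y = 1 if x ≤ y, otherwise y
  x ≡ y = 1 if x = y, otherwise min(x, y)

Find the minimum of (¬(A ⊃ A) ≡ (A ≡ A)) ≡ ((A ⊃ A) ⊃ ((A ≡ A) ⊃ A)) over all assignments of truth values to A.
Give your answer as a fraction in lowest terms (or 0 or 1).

Take A = 1/5:
A ⊃ A = 1/5 ⊃ 1/5 = 1
¬(A ⊃ A) = ¬1 = 0
A ≡ A = 1/5 ≡ 1/5 = 1
¬(A ⊃ A) ≡ (A ≡ A) = 0 ≡ 1 = 0
A ⊃ A = 1/5 ⊃ 1/5 = 1
A ≡ A = 1/5 ≡ 1/5 = 1
(A ≡ A) ⊃ A = 1 ⊃ 1/5 = 1/5
(A ⊃ A) ⊃ ((A ≡ A) ⊃ A) = 1 ⊃ 1/5 = 1/5
(¬(A ⊃ A) ≡ (A ≡ A)) ≡ ((A ⊃ A) ⊃ ((A ≡ A) ⊃ A)) = 0 ≡ 1/5 = 0
No assignment yields a value below 0, so this is the minimum.

0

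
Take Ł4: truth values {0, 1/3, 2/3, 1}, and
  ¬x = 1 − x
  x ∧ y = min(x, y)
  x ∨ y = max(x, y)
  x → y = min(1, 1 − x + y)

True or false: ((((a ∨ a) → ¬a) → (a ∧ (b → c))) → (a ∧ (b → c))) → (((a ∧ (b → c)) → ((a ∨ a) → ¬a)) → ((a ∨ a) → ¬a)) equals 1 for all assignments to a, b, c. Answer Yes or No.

At a = 0, b = 2/3, c = 1/3, for instance:
a ∨ a = 0 ∨ 0 = 0
¬a = ¬0 = 1
(a ∨ a) → ¬a = 0 → 1 = 1
b → c = 2/3 → 1/3 = 2/3
a ∧ (b → c) = 0 ∧ 2/3 = 0
((a ∨ a) → ¬a) → (a ∧ (b → c)) = 1 → 0 = 0
(((a ∨ a) → ¬a) → (a ∧ (b → c))) → (a ∧ (b → c)) = 0 → 0 = 1
(a ∧ (b → c)) → ((a ∨ a) → ¬a) = 0 → 1 = 1
((a ∧ (b → c)) → ((a ∨ a) → ¬a)) → ((a ∨ a) → ¬a) = 1 → 1 = 1
((((a ∨ a) → ¬a) → (a ∧ (b → c))) → (a ∧ (b → c))) → (((a ∧ (b → c)) → ((a ∨ a) → ¬a)) → ((a ∨ a) → ¬a)) = 1 → 1 = 1
and checking the remaining 63 assignments likewise gives ≥ 1 in every case.

Yes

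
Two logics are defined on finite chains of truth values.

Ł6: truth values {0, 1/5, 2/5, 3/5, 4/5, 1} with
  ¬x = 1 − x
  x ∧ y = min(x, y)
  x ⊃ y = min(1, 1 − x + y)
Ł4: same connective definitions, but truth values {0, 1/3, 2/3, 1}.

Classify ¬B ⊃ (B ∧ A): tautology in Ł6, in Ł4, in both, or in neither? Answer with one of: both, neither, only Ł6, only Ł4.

neither

In Ł6: at A = 0, B = 0 the value is 0 — not a tautology.
In Ł4: at A = 0, B = 0 the value is 0 — not a tautology.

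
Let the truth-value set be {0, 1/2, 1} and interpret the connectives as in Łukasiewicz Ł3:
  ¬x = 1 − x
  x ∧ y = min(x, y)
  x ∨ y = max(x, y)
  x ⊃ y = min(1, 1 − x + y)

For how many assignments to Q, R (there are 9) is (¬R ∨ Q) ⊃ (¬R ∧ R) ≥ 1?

Q = 0, R = 0 ↦ 0  <
Q = 0, R = 1/2 ↦ 1  ≥
Q = 0, R = 1 ↦ 1  ≥
Q = 1/2, R = 0 ↦ 0  <
Q = 1/2, R = 1/2 ↦ 1  ≥
Q = 1/2, R = 1 ↦ 1/2  <
Q = 1, R = 0 ↦ 0  <
Q = 1, R = 1/2 ↦ 1/2  <
Q = 1, R = 1 ↦ 0  <
So 3 of the 9 assignments meet the threshold.

3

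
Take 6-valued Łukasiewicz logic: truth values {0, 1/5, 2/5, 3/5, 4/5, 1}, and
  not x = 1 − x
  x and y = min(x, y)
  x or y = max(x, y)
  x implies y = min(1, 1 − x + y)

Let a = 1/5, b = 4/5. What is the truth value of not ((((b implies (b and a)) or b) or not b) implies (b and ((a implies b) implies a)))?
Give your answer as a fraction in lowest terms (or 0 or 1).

b and a = 4/5 and 1/5 = 1/5
b implies (b and a) = 4/5 implies 1/5 = 2/5
(b implies (b and a)) or b = 2/5 or 4/5 = 4/5
not b = not 4/5 = 1/5
((b implies (b and a)) or b) or not b = 4/5 or 1/5 = 4/5
a implies b = 1/5 implies 4/5 = 1
(a implies b) implies a = 1 implies 1/5 = 1/5
b and ((a implies b) implies a) = 4/5 and 1/5 = 1/5
(((b implies (b and a)) or b) or not b) implies (b and ((a implies b) implies a)) = 4/5 implies 1/5 = 2/5
not ((((b implies (b and a)) or b) or not b) implies (b and ((a implies b) implies a))) = not 2/5 = 3/5

3/5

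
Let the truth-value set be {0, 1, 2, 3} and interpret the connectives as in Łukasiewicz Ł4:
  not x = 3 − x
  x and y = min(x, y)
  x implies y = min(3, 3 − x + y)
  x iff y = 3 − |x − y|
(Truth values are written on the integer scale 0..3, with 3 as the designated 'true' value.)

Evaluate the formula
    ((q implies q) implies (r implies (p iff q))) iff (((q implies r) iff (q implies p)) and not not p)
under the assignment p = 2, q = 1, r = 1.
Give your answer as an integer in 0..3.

q implies q = 1 implies 1 = 3
p iff q = 2 iff 1 = 2
r implies (p iff q) = 1 implies 2 = 3
(q implies q) implies (r implies (p iff q)) = 3 implies 3 = 3
q implies r = 1 implies 1 = 3
q implies p = 1 implies 2 = 3
(q implies r) iff (q implies p) = 3 iff 3 = 3
not p = not 2 = 1
not not p = not 1 = 2
((q implies r) iff (q implies p)) and not not p = 3 and 2 = 2
((q implies q) implies (r implies (p iff q))) iff (((q implies r) iff (q implies p)) and not not p) = 3 iff 2 = 2

2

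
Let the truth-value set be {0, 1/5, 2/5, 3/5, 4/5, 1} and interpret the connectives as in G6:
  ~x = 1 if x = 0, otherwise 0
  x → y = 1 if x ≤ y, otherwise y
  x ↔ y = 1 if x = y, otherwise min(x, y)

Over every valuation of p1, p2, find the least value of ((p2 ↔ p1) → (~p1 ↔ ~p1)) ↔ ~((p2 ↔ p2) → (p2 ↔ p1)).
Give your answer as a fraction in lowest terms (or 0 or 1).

0

Take p1 = 0, p2 = 0:
p2 ↔ p1 = 0 ↔ 0 = 1
~p1 = ~0 = 1
~p1 = ~0 = 1
~p1 ↔ ~p1 = 1 ↔ 1 = 1
(p2 ↔ p1) → (~p1 ↔ ~p1) = 1 → 1 = 1
p2 ↔ p2 = 0 ↔ 0 = 1
p2 ↔ p1 = 0 ↔ 0 = 1
(p2 ↔ p2) → (p2 ↔ p1) = 1 → 1 = 1
~((p2 ↔ p2) → (p2 ↔ p1)) = ~1 = 0
((p2 ↔ p1) → (~p1 ↔ ~p1)) ↔ ~((p2 ↔ p2) → (p2 ↔ p1)) = 1 ↔ 0 = 0
No assignment yields a value below 0, so this is the minimum.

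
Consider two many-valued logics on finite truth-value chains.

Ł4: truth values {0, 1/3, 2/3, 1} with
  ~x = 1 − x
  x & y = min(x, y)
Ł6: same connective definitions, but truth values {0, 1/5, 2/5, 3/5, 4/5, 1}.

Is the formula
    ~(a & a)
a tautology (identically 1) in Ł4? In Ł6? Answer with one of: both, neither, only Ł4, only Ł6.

In Ł4: at a = 1/3 the value is 2/3 — not a tautology.
In Ł6: at a = 1/5 the value is 4/5 — not a tautology.

neither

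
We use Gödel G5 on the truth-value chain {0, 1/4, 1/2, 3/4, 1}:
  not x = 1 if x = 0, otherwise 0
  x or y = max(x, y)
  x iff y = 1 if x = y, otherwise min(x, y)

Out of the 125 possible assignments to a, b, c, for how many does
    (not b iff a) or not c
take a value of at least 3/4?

value 1: 45 assignments (counts)
value 3/4: 4 assignments (counts)
value 1/2: 4 assignments
value 1/4: 4 assignments
value 0: 68 assignments
So 49 of the 125 assignments meet the threshold.

49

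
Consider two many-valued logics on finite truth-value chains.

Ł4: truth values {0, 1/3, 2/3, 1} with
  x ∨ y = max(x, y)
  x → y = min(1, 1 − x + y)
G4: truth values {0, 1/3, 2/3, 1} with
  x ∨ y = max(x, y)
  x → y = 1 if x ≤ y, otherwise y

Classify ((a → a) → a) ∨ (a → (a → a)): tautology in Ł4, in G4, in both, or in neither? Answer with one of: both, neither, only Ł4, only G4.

In Ł4: every assignment gives 1 — tautology.
In G4: every assignment gives 1 — tautology.

both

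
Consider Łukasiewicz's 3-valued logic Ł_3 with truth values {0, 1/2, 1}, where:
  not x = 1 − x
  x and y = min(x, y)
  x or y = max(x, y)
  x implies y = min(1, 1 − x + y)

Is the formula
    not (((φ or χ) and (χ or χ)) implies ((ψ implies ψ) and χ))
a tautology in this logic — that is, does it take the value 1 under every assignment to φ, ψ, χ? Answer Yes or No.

No

Counterexample: take φ = 0, ψ = 0, χ = 0.
φ or χ = 0 or 0 = 0
χ or χ = 0 or 0 = 0
(φ or χ) and (χ or χ) = 0 and 0 = 0
ψ implies ψ = 0 implies 0 = 1
(ψ implies ψ) and χ = 1 and 0 = 0
((φ or χ) and (χ or χ)) implies ((ψ implies ψ) and χ) = 0 implies 0 = 1
not (((φ or χ) and (χ or χ)) implies ((ψ implies ψ) and χ)) = not 1 = 0
This gives 0 ≠ 1.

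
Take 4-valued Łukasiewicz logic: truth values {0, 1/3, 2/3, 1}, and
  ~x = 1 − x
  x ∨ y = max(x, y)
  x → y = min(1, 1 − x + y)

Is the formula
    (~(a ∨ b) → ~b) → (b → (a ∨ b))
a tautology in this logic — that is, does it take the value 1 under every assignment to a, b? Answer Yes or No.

Yes

a = 0, b = 0 ↦ 1
a = 0, b = 1/3 ↦ 1
a = 0, b = 2/3 ↦ 1
a = 0, b = 1 ↦ 1
a = 1/3, b = 0 ↦ 1
a = 1/3, b = 1/3 ↦ 1
a = 1/3, b = 2/3 ↦ 1
a = 1/3, b = 1 ↦ 1
a = 2/3, b = 0 ↦ 1
a = 2/3, b = 1/3 ↦ 1
a = 2/3, b = 2/3 ↦ 1
a = 2/3, b = 1 ↦ 1
a = 1, b = 0 ↦ 1
a = 1, b = 1/3 ↦ 1
a = 1, b = 2/3 ↦ 1
a = 1, b = 1 ↦ 1
Every assignment gives a value ≥ 1.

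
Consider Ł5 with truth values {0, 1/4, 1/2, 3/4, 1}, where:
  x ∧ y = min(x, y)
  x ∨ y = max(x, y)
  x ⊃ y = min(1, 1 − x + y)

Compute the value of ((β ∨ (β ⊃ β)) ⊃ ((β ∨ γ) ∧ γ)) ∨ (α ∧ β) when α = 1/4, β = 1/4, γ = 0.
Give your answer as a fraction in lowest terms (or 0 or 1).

1/4

β ⊃ β = 1/4 ⊃ 1/4 = 1
β ∨ (β ⊃ β) = 1/4 ∨ 1 = 1
β ∨ γ = 1/4 ∨ 0 = 1/4
(β ∨ γ) ∧ γ = 1/4 ∧ 0 = 0
(β ∨ (β ⊃ β)) ⊃ ((β ∨ γ) ∧ γ) = 1 ⊃ 0 = 0
α ∧ β = 1/4 ∧ 1/4 = 1/4
((β ∨ (β ⊃ β)) ⊃ ((β ∨ γ) ∧ γ)) ∨ (α ∧ β) = 0 ∨ 1/4 = 1/4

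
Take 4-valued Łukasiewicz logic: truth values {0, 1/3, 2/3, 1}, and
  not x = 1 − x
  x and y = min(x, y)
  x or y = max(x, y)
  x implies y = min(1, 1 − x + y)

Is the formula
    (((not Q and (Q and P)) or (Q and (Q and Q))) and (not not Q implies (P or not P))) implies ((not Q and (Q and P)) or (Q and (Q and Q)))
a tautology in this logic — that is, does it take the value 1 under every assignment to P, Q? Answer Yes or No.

Yes

P = 0, Q = 0 ↦ 1
P = 0, Q = 1/3 ↦ 1
P = 0, Q = 2/3 ↦ 1
P = 0, Q = 1 ↦ 1
P = 1/3, Q = 0 ↦ 1
P = 1/3, Q = 1/3 ↦ 1
P = 1/3, Q = 2/3 ↦ 1
P = 1/3, Q = 1 ↦ 1
P = 2/3, Q = 0 ↦ 1
P = 2/3, Q = 1/3 ↦ 1
P = 2/3, Q = 2/3 ↦ 1
P = 2/3, Q = 1 ↦ 1
P = 1, Q = 0 ↦ 1
P = 1, Q = 1/3 ↦ 1
P = 1, Q = 2/3 ↦ 1
P = 1, Q = 1 ↦ 1
Every assignment gives a value ≥ 1.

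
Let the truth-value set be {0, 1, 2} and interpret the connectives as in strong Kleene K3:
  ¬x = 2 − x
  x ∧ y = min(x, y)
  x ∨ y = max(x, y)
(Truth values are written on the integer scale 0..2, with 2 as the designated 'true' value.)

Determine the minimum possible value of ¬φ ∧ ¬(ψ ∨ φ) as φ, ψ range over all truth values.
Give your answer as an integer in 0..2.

Take φ = 0, ψ = 2:
¬φ = ¬0 = 2
ψ ∨ φ = 2 ∨ 0 = 2
¬(ψ ∨ φ) = ¬2 = 0
¬φ ∧ ¬(ψ ∨ φ) = 2 ∧ 0 = 0
No assignment yields a value below 0, so this is the minimum.

0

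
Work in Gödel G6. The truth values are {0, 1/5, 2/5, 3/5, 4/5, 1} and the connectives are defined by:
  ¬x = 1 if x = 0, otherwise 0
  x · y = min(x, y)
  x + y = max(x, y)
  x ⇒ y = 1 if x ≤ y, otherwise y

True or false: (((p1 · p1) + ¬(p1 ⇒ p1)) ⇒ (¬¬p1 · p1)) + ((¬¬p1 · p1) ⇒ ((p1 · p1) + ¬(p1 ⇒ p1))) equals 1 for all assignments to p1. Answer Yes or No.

Yes

p1 = 0 ↦ 1
p1 = 1/5 ↦ 1
p1 = 2/5 ↦ 1
p1 = 3/5 ↦ 1
p1 = 4/5 ↦ 1
p1 = 1 ↦ 1
Every assignment gives a value ≥ 1.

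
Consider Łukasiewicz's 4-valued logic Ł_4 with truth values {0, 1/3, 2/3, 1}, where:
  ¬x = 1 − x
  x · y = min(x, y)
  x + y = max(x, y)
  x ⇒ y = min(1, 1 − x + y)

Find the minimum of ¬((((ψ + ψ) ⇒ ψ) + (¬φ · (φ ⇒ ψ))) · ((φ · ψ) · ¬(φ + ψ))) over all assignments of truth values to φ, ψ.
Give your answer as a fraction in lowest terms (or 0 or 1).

Take φ = 1/3, ψ = 1/3:
ψ + ψ = 1/3 + 1/3 = 1/3
(ψ + ψ) ⇒ ψ = 1/3 ⇒ 1/3 = 1
¬φ = ¬1/3 = 2/3
φ ⇒ ψ = 1/3 ⇒ 1/3 = 1
¬φ · (φ ⇒ ψ) = 2/3 · 1 = 2/3
((ψ + ψ) ⇒ ψ) + (¬φ · (φ ⇒ ψ)) = 1 + 2/3 = 1
φ · ψ = 1/3 · 1/3 = 1/3
φ + ψ = 1/3 + 1/3 = 1/3
¬(φ + ψ) = ¬1/3 = 2/3
(φ · ψ) · ¬(φ + ψ) = 1/3 · 2/3 = 1/3
(((ψ + ψ) ⇒ ψ) + (¬φ · (φ ⇒ ψ))) · ((φ · ψ) · ¬(φ + ψ)) = 1 · 1/3 = 1/3
¬((((ψ + ψ) ⇒ ψ) + (¬φ · (φ ⇒ ψ))) · ((φ · ψ) · ¬(φ + ψ))) = ¬1/3 = 2/3
No assignment yields a value below 2/3, so this is the minimum.

2/3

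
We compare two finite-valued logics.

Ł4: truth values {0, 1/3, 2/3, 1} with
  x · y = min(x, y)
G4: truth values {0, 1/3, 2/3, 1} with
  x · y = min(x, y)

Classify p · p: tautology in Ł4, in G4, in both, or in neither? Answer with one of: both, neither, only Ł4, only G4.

In Ł4: at p = 0 the value is 0 — not a tautology.
In G4: at p = 0 the value is 0 — not a tautology.

neither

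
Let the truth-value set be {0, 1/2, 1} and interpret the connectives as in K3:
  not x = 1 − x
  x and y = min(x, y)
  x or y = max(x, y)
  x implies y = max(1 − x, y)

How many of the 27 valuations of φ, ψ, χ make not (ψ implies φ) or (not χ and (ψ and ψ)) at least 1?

5

value 1: 5 assignments (counts)
value 1/2: 11 assignments
value 0: 11 assignments
So 5 of the 27 assignments meet the threshold.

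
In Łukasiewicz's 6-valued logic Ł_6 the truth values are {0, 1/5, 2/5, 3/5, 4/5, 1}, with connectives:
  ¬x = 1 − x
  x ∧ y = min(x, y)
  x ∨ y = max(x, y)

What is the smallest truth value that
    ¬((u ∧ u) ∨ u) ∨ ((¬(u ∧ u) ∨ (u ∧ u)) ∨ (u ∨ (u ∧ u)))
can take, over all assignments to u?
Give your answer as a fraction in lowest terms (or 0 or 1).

3/5

Take u = 2/5:
u ∧ u = 2/5 ∧ 2/5 = 2/5
(u ∧ u) ∨ u = 2/5 ∨ 2/5 = 2/5
¬((u ∧ u) ∨ u) = ¬2/5 = 3/5
u ∧ u = 2/5 ∧ 2/5 = 2/5
¬(u ∧ u) = ¬2/5 = 3/5
u ∧ u = 2/5 ∧ 2/5 = 2/5
¬(u ∧ u) ∨ (u ∧ u) = 3/5 ∨ 2/5 = 3/5
u ∧ u = 2/5 ∧ 2/5 = 2/5
u ∨ (u ∧ u) = 2/5 ∨ 2/5 = 2/5
(¬(u ∧ u) ∨ (u ∧ u)) ∨ (u ∨ (u ∧ u)) = 3/5 ∨ 2/5 = 3/5
¬((u ∧ u) ∨ u) ∨ ((¬(u ∧ u) ∨ (u ∧ u)) ∨ (u ∨ (u ∧ u))) = 3/5 ∨ 3/5 = 3/5
No assignment yields a value below 3/5, so this is the minimum.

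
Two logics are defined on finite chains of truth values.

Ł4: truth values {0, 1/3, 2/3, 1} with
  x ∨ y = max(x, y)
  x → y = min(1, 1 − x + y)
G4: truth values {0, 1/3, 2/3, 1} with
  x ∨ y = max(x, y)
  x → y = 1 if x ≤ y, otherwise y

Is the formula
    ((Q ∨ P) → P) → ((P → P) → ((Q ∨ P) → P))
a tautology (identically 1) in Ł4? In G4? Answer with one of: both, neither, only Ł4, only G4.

both

In Ł4: every assignment gives 1 — tautology.
In G4: every assignment gives 1 — tautology.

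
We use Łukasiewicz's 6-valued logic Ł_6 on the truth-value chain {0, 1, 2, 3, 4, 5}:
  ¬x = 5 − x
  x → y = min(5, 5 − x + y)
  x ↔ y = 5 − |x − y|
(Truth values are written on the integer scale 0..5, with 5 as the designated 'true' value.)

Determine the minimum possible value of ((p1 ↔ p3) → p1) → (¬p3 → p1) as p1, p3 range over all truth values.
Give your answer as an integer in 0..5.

3

Take p1 = 2, p3 = 0:
p1 ↔ p3 = 2 ↔ 0 = 3
(p1 ↔ p3) → p1 = 3 → 2 = 4
¬p3 = ¬0 = 5
¬p3 → p1 = 5 → 2 = 2
((p1 ↔ p3) → p1) → (¬p3 → p1) = 4 → 2 = 3
No assignment yields a value below 3, so this is the minimum.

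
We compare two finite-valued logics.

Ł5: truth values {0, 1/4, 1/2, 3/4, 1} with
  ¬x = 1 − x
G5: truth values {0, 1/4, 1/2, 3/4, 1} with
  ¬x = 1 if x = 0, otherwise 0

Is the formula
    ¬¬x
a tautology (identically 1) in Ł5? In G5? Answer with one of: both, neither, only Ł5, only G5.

In Ł5: at x = 0 the value is 0 — not a tautology.
In G5: at x = 0 the value is 0 — not a tautology.

neither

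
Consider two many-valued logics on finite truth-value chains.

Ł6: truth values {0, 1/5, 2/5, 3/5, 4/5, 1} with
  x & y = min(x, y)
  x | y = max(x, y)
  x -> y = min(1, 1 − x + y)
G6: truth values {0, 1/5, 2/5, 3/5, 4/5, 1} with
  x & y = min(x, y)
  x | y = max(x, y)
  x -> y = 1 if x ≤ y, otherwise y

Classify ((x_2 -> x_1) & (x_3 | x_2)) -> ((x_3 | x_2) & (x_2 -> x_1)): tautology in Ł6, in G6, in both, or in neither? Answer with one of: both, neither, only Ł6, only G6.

In Ł6: every assignment gives 1 — tautology.
In G6: every assignment gives 1 — tautology.

both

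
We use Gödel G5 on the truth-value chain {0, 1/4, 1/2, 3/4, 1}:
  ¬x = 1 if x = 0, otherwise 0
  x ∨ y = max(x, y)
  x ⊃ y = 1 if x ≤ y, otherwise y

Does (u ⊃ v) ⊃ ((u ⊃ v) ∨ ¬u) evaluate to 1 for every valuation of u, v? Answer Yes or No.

At u = 3/4, v = 0, for instance:
u ⊃ v = 3/4 ⊃ 0 = 0
¬u = ¬3/4 = 0
(u ⊃ v) ∨ ¬u = 0 ∨ 0 = 0
(u ⊃ v) ⊃ ((u ⊃ v) ∨ ¬u) = 0 ⊃ 0 = 1
and checking the remaining 24 assignments likewise gives ≥ 1 in every case.

Yes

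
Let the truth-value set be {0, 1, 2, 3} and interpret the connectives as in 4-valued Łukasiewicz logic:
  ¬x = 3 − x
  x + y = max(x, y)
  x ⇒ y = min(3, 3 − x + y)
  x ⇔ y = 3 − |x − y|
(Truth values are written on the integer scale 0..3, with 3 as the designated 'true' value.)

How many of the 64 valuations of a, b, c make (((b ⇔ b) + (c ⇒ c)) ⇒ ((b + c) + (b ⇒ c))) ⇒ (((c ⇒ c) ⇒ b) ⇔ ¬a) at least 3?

value 3: 22 assignments (counts)
value 2: 21 assignments
value 1: 13 assignments
value 0: 8 assignments
So 22 of the 64 assignments meet the threshold.

22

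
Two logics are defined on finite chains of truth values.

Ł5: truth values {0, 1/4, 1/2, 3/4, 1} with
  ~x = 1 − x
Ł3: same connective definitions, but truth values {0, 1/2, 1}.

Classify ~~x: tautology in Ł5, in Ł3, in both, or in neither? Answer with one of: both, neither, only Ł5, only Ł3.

In Ł5: at x = 0 the value is 0 — not a tautology.
In Ł3: at x = 0 the value is 0 — not a tautology.

neither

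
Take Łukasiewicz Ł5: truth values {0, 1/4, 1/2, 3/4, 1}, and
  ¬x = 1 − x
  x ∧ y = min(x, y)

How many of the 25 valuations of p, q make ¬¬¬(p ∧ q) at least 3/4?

value 1: 9 assignments (counts)
value 3/4: 7 assignments (counts)
value 1/2: 5 assignments
value 1/4: 3 assignments
value 0: 1 assignment
So 16 of the 25 assignments meet the threshold.

16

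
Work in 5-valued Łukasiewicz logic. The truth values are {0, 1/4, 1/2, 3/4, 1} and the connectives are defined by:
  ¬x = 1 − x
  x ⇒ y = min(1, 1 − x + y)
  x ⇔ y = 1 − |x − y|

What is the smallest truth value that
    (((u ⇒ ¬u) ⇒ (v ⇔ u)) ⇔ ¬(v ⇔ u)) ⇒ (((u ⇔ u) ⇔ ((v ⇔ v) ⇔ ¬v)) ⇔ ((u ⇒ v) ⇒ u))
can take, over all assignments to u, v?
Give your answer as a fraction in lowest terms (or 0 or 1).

Take u = 0, v = 1/2:
¬u = ¬0 = 1
u ⇒ ¬u = 0 ⇒ 1 = 1
v ⇔ u = 1/2 ⇔ 0 = 1/2
(u ⇒ ¬u) ⇒ (v ⇔ u) = 1 ⇒ 1/2 = 1/2
v ⇔ u = 1/2 ⇔ 0 = 1/2
¬(v ⇔ u) = ¬1/2 = 1/2
((u ⇒ ¬u) ⇒ (v ⇔ u)) ⇔ ¬(v ⇔ u) = 1/2 ⇔ 1/2 = 1
u ⇔ u = 0 ⇔ 0 = 1
v ⇔ v = 1/2 ⇔ 1/2 = 1
¬v = ¬1/2 = 1/2
(v ⇔ v) ⇔ ¬v = 1 ⇔ 1/2 = 1/2
(u ⇔ u) ⇔ ((v ⇔ v) ⇔ ¬v) = 1 ⇔ 1/2 = 1/2
u ⇒ v = 0 ⇒ 1/2 = 1
(u ⇒ v) ⇒ u = 1 ⇒ 0 = 0
((u ⇔ u) ⇔ ((v ⇔ v) ⇔ ¬v)) ⇔ ((u ⇒ v) ⇒ u) = 1/2 ⇔ 0 = 1/2
(((u ⇒ ¬u) ⇒ (v ⇔ u)) ⇔ ¬(v ⇔ u)) ⇒ (((u ⇔ u) ⇔ ((v ⇔ v) ⇔ ¬v)) ⇔ ((u ⇒ v) ⇒ u)) = 1 ⇒ 1/2 = 1/2
No assignment yields a value below 1/2, so this is the minimum.

1/2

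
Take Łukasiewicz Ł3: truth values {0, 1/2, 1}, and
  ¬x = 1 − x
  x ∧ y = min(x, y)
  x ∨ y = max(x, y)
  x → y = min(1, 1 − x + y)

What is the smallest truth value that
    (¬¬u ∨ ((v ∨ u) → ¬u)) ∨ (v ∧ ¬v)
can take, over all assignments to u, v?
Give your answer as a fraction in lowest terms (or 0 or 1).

1/2

Take u = 1/2, v = 1:
¬u = ¬1/2 = 1/2
¬¬u = ¬1/2 = 1/2
v ∨ u = 1 ∨ 1/2 = 1
¬u = ¬1/2 = 1/2
(v ∨ u) → ¬u = 1 → 1/2 = 1/2
¬¬u ∨ ((v ∨ u) → ¬u) = 1/2 ∨ 1/2 = 1/2
¬v = ¬1 = 0
v ∧ ¬v = 1 ∧ 0 = 0
(¬¬u ∨ ((v ∨ u) → ¬u)) ∨ (v ∧ ¬v) = 1/2 ∨ 0 = 1/2
No assignment yields a value below 1/2, so this is the minimum.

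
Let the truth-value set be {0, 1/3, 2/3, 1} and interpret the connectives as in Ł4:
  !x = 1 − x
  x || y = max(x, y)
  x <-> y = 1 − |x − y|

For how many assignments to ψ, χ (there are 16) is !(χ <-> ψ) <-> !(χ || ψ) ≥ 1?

3

ψ = 0, χ = 0 ↦ 0  <
ψ = 0, χ = 1/3 ↦ 2/3  <
ψ = 0, χ = 2/3 ↦ 2/3  <
ψ = 0, χ = 1 ↦ 0  <
ψ = 1/3, χ = 0 ↦ 2/3  <
ψ = 1/3, χ = 1/3 ↦ 1/3  <
ψ = 1/3, χ = 2/3 ↦ 1  ≥
ψ = 1/3, χ = 1 ↦ 1/3  <
ψ = 2/3, χ = 0 ↦ 2/3  <
ψ = 2/3, χ = 1/3 ↦ 1  ≥
ψ = 2/3, χ = 2/3 ↦ 2/3  <
ψ = 2/3, χ = 1 ↦ 2/3  <
ψ = 1, χ = 0 ↦ 0  <
ψ = 1, χ = 1/3 ↦ 1/3  <
ψ = 1, χ = 2/3 ↦ 2/3  <
ψ = 1, χ = 1 ↦ 1  ≥
So 3 of the 16 assignments meet the threshold.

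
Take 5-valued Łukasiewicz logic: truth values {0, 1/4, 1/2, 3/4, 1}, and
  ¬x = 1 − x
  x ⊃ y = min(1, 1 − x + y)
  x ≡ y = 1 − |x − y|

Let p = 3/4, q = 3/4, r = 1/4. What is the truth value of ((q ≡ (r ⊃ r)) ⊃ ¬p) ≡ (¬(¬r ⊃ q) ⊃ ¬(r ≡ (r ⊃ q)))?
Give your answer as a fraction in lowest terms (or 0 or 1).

1/2

r ⊃ r = 1/4 ⊃ 1/4 = 1
q ≡ (r ⊃ r) = 3/4 ≡ 1 = 3/4
¬p = ¬3/4 = 1/4
(q ≡ (r ⊃ r)) ⊃ ¬p = 3/4 ⊃ 1/4 = 1/2
¬r = ¬1/4 = 3/4
¬r ⊃ q = 3/4 ⊃ 3/4 = 1
¬(¬r ⊃ q) = ¬1 = 0
r ⊃ q = 1/4 ⊃ 3/4 = 1
r ≡ (r ⊃ q) = 1/4 ≡ 1 = 1/4
¬(r ≡ (r ⊃ q)) = ¬1/4 = 3/4
¬(¬r ⊃ q) ⊃ ¬(r ≡ (r ⊃ q)) = 0 ⊃ 3/4 = 1
((q ≡ (r ⊃ r)) ⊃ ¬p) ≡ (¬(¬r ⊃ q) ⊃ ¬(r ≡ (r ⊃ q))) = 1/2 ≡ 1 = 1/2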